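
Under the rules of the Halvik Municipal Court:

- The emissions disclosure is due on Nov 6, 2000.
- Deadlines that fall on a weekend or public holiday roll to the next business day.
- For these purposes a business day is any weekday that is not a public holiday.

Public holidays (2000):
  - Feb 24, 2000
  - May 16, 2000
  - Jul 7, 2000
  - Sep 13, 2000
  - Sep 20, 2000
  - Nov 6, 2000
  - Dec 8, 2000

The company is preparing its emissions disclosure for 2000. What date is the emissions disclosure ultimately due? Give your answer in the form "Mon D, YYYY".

Nov 7, 2000

The statutory due date is Nov 6, 2000.
Because Nov 6, 2000 is a listed holiday, the deadline becomes Nov 7, 2000 (Tuesday).
Deadline: Nov 7, 2000.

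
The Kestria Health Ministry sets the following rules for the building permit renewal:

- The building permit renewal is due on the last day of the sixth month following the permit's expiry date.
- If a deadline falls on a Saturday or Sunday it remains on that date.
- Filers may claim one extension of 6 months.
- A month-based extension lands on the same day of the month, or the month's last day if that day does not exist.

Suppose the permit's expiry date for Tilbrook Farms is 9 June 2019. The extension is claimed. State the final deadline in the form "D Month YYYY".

30 June 2020

6 months after 9 June 2019 falls in December 2019; the last day of that month is 31 December 2019.
31 December 2019 is a Tuesday; no weekend or holiday adjustment applies.
Add 6 months to 31 December 2019: 30 June 2020 (day 31 does not exist in June, so the month's last day is used).
No adjustment is made for weekends or holidays, so 30 June 2020 stands.
Deadline: 30 June 2020.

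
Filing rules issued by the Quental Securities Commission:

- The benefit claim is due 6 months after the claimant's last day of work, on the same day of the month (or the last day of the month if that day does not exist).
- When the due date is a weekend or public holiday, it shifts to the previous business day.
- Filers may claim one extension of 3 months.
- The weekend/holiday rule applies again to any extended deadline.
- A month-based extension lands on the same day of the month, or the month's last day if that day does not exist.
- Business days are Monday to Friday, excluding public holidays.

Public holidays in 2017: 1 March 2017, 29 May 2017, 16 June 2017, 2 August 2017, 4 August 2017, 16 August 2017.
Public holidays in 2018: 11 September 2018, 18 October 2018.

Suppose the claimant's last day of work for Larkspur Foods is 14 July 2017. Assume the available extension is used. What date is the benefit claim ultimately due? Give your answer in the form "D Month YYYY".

12 April 2018

Moving 6 months forward from 14 July 2017 on the corresponding day gives 14 January 2018.
14 January 2018 is a Sunday, so it moves to the preceding business day, 12 January 2018 (Friday).
Applying the 3 months extension: 3 months after 12 January 2018 is 12 April 2018.
12 April 2018 falls on a Thursday, which is a business day, so no adjustment is needed.
Final deadline: 12 April 2018.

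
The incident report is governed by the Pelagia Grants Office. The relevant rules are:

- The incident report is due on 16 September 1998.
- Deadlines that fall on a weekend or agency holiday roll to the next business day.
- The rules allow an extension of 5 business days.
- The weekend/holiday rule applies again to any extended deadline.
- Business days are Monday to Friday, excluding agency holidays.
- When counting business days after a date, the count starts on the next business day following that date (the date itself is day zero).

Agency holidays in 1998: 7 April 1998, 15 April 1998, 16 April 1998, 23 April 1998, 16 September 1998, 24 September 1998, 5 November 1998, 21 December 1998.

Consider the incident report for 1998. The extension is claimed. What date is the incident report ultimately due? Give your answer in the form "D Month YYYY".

25 September 1998

Start from the fixed due date, 16 September 1998.
16 September 1998 is a listed holiday, so it moves to the next business day, 17 September 1998 (Thursday).
Applying the 5-business-day extension: 5 business days after 17 September 1998 is 25 September 1998.
Since 25 September 1998 is a Friday and not a holiday, the date is unchanged.
The final due date is 25 September 1998.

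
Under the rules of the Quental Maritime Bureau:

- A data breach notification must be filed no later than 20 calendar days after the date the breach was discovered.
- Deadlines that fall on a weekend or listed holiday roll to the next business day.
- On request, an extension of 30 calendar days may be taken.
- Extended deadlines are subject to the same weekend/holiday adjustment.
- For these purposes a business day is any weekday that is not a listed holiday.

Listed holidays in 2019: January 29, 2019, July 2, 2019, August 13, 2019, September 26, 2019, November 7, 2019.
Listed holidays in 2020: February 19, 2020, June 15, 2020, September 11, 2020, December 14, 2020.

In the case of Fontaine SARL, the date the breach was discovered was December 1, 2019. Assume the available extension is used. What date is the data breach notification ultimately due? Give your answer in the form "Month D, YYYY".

From December 1, 2019, 20 calendar days later is December 21, 2019.
December 21, 2019 falls on a Saturday. Rolling to the next business day gives December 23, 2019, a Monday.
With the 30-day extension, December 23, 2019 becomes January 22, 2020.
January 22, 2020 (Wednesday) is already a business day.
Deadline: January 22, 2020.

January 22, 2020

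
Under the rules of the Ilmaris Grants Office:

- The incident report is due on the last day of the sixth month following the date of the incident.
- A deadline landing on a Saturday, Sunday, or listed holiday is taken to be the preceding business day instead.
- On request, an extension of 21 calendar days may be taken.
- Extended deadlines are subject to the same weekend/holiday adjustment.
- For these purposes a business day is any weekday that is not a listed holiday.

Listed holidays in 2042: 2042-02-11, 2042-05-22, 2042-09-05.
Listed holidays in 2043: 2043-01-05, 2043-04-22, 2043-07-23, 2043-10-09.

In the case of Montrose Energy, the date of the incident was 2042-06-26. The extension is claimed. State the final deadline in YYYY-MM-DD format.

6 months after 2042-06-26 falls in December 2042; the last day of that month is 2042-12-31.
2042-12-31 (Wednesday) is already a business day.
With the 21-day extension, 2042-12-31 becomes 2043-01-21.
2043-01-21 (Wednesday) is already a business day.
The final due date is 2043-01-21.

2043-01-21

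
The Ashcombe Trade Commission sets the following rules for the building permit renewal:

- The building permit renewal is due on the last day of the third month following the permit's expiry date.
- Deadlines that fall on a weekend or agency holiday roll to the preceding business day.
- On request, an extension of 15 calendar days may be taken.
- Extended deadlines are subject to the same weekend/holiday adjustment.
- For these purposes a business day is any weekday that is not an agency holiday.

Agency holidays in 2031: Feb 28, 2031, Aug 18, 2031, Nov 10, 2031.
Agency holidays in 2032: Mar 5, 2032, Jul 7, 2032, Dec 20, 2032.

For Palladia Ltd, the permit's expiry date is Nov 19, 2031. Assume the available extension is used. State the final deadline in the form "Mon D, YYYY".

Mar 12, 2032

3 months after Nov 19, 2031 falls in February 2032; the last day of that month is Feb 29, 2032.
Feb 29, 2032 is a Sunday; the preceding business day is Feb 27, 2032 (Friday).
With the 15-day extension, Feb 27, 2032 becomes Mar 13, 2032.
Mar 13, 2032 falls on a Saturday. Rolling to the preceding business day gives Mar 12, 2032, a Friday.
Deadline: Mar 12, 2032.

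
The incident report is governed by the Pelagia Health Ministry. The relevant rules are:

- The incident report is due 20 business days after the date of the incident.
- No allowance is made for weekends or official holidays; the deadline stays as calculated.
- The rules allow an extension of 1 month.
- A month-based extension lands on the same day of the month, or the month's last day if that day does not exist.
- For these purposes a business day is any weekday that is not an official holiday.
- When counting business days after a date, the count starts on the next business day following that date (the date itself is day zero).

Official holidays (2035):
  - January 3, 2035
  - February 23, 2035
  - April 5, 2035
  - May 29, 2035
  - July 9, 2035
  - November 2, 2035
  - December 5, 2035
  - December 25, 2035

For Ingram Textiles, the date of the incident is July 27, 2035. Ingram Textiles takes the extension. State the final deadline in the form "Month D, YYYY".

September 24, 2035

20 business days after July 27, 2035, excluding weekends and holidays, is August 24, 2035.
August 24, 2035 falls on a Friday. The rules make no weekend/holiday allowance, so it remains August 24, 2035.
Add 1 month to August 24, 2035: September 24, 2035.
September 24, 2035 is a Monday; no weekend or holiday adjustment applies.
So the filing is due September 24, 2035.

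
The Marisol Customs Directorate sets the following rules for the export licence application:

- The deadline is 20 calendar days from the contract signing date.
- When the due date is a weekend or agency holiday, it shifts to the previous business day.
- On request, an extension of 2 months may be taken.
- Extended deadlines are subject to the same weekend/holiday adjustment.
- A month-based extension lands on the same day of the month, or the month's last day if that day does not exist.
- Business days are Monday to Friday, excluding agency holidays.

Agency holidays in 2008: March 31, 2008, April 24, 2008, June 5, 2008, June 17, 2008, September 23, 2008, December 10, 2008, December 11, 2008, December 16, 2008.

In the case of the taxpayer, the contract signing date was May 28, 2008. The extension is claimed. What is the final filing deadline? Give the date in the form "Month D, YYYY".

August 15, 2008

Adding 20 calendar days to May 28, 2008 gives June 17, 2008.
June 17, 2008 is a listed holiday, so it moves to the preceding business day, June 16, 2008 (Monday).
Add 2 months to June 16, 2008: August 16, 2008.
August 16, 2008 falls on a Saturday. Rolling to the preceding business day gives August 15, 2008, a Friday.
So the filing is due August 15, 2008.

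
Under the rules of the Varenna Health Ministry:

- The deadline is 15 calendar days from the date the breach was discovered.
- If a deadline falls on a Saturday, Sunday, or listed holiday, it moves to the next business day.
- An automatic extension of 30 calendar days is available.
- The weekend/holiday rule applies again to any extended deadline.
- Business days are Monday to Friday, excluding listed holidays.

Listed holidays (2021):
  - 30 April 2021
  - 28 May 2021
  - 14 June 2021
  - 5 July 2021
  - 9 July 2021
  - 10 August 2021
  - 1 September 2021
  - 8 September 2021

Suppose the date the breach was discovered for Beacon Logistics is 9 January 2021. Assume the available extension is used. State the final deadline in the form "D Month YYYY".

24 February 2021

15 calendar days after 9 January 2021 is 24 January 2021.
24 January 2021 is a Sunday, so it moves to the next business day, 25 January 2021 (Monday).
With the 30-day extension, 25 January 2021 becomes 24 February 2021.
24 February 2021 is a Wednesday and not a listed holiday, so it stands.
Deadline: 24 February 2021.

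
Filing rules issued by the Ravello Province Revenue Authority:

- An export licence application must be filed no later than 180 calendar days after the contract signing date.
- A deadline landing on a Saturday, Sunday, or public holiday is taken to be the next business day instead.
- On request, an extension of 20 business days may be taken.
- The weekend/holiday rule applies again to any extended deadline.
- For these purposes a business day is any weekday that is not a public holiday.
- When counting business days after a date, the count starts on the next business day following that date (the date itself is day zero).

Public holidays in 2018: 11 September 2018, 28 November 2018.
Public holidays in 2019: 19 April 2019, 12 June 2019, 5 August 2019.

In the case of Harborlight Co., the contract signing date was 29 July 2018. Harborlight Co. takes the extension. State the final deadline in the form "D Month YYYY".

180 calendar days after 29 July 2018 is 25 January 2019.
Since 25 January 2019 is a Friday and not a holiday, the date is unchanged.
Counting 20 further business days from 25 January 2019 reaches 22 February 2019.
22 February 2019 falls on a Friday, which is a business day, so no adjustment is needed.
Final deadline: 22 February 2019.

22 February 2019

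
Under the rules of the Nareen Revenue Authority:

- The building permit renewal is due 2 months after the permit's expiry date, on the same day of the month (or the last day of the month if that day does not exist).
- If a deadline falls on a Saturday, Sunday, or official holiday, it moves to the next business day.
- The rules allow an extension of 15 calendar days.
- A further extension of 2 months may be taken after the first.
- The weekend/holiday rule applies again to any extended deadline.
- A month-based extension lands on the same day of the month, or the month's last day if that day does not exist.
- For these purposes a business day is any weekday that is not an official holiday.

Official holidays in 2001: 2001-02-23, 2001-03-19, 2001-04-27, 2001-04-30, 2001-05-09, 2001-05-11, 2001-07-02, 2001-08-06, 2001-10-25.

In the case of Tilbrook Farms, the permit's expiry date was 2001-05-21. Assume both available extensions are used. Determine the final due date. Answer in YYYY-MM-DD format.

2 months after 2001-05-21, on the same day of the month, is 2001-07-21.
2001-07-21 falls on a Saturday. Rolling to the next business day gives 2001-07-23, a Monday.
Applying the 15-calendar-day extension: 2001-07-23 + 15 days = 2001-08-07.
2001-08-07 falls on a Tuesday, which is a business day, so no adjustment is needed.
Applying the 2 months extension: 2 months after 2001-08-07 is 2001-10-07.
2001-10-07 is a Sunday; the next business day is 2001-10-08 (Monday).
Deadline: 2001-10-08.

2001-10-08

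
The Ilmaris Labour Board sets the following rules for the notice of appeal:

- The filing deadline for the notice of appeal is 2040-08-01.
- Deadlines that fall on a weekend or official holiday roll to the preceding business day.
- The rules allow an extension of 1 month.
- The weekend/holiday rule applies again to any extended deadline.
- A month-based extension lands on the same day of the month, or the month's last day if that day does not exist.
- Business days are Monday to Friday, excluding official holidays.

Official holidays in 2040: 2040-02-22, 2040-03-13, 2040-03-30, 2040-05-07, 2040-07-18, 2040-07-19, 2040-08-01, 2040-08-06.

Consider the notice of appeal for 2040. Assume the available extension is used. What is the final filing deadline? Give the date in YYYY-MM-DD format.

2040-08-31

Start from the fixed due date, 2040-08-01.
2040-08-01 is a listed holiday, so it moves to the preceding business day, 2040-07-31 (Tuesday).
Add 1 month to 2040-07-31: 2040-08-31.
2040-08-31 falls on a Friday, which is a business day, so no adjustment is needed.
So the filing is due 2040-08-31.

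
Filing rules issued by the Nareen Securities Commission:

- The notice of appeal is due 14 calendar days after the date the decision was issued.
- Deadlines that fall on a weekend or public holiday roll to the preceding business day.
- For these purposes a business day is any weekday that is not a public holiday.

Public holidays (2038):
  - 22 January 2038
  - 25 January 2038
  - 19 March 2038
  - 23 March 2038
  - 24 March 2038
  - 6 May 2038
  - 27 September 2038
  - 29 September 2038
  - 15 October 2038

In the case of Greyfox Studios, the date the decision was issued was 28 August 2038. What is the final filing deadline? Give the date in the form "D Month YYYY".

Trigger date 28 August 2038 + 14 calendar days = 11 September 2038.
11 September 2038 is a Saturday; the preceding business day is 10 September 2038 (Friday).
Final deadline: 10 September 2038.

10 September 2038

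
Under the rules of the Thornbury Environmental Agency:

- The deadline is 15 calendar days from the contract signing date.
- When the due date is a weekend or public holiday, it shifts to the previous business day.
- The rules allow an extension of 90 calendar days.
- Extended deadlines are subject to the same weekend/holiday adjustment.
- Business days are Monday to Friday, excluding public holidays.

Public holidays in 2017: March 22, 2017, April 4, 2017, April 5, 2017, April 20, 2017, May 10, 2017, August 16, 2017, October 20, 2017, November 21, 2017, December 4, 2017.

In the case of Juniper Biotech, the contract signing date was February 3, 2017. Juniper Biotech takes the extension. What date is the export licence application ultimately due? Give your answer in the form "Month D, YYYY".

May 18, 2017

From February 3, 2017, 15 calendar days later is February 18, 2017.
February 18, 2017 is a Saturday, so it moves to the preceding business day, February 17, 2017 (Friday).
Applying the 90-calendar-day extension: February 17, 2017 + 90 days = May 18, 2017.
May 18, 2017 (Thursday) is already a business day.
Deadline: May 18, 2017.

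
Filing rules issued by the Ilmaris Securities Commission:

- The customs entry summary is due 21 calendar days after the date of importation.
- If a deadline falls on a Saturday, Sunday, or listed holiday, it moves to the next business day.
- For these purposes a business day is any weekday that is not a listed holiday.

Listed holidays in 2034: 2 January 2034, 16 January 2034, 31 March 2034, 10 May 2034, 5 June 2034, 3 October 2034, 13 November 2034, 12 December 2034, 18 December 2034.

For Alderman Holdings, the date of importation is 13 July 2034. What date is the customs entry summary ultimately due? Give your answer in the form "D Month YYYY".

3 August 2034

Trigger date 13 July 2034 + 21 calendar days = 3 August 2034.
Since 3 August 2034 is a Thursday and not a holiday, the date is unchanged.
So the filing is due 3 August 2034.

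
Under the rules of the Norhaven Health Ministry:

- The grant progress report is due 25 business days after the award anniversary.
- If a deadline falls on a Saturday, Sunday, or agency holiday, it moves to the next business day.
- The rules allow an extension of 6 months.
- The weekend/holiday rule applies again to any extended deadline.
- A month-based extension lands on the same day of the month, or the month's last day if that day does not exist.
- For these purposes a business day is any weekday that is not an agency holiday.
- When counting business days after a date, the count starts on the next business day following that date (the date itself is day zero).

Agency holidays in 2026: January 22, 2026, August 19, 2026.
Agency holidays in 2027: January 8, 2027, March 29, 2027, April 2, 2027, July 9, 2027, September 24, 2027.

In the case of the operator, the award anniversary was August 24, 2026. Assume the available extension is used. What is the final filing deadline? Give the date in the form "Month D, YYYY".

March 30, 2027

25 business days after August 24, 2026, excluding weekends and holidays, is September 28, 2026.
September 28, 2026 falls on a Monday, which is a business day, so no adjustment is needed.
Applying the 6 months extension: 6 months after September 28, 2026 is March 28, 2027.
March 28, 2027 is a Sunday, so it moves to the next business day, March 30, 2027 (Tuesday).
So the filing is due March 30, 2027.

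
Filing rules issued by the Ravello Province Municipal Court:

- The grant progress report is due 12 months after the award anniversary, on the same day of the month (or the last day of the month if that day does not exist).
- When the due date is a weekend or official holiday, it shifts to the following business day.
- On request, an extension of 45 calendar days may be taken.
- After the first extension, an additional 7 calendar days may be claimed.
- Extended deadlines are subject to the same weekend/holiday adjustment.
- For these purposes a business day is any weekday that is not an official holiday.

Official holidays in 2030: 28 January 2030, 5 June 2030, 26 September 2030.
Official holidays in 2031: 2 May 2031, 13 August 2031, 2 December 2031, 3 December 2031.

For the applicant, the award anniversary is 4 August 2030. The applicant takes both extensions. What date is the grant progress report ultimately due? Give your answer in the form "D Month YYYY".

12 months from 4 August 2030 is 4 August 2031.
4 August 2031 (Monday) is already a business day.
With the 45-day extension, 4 August 2031 becomes 18 September 2031.
Since 18 September 2031 is a Thursday and not a holiday, the date is unchanged.
Add the 7 calendar-day extension to 18 September 2031: 25 September 2031.
25 September 2031 is a Thursday and not a listed holiday, so it stands.
So the filing is due 25 September 2031.

25 September 2031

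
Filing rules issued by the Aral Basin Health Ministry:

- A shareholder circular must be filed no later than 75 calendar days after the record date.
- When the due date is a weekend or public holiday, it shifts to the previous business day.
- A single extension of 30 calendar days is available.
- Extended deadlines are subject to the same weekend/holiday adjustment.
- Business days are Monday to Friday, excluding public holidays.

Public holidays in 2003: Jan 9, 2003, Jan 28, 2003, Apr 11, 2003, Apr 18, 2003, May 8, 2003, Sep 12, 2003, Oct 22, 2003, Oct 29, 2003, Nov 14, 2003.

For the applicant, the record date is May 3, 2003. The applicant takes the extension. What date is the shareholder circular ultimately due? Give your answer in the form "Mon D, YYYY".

Adding 75 calendar days to May 3, 2003 gives Jul 17, 2003.
Jul 17, 2003 falls on a Thursday, which is a business day, so no adjustment is needed.
With the 30-day extension, Jul 17, 2003 becomes Aug 16, 2003.
Aug 16, 2003 is a Saturday, so it moves to the preceding business day, Aug 15, 2003 (Friday).
So the filing is due Aug 15, 2003.

Aug 15, 2003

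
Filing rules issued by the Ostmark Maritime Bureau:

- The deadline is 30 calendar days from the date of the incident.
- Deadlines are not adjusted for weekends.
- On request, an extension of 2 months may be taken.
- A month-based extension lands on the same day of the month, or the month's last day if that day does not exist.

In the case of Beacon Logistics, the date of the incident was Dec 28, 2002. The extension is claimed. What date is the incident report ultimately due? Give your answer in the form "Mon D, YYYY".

Mar 27, 2003

Adding 30 calendar days to Dec 28, 2002 gives Jan 27, 2003.
Jan 27, 2003 is a Monday; no weekend or holiday adjustment applies.
Add 2 months to Jan 27, 2003: Mar 27, 2003.
Mar 27, 2003 is a Thursday; no weekend or holiday adjustment applies.
The final due date is Mar 27, 2003.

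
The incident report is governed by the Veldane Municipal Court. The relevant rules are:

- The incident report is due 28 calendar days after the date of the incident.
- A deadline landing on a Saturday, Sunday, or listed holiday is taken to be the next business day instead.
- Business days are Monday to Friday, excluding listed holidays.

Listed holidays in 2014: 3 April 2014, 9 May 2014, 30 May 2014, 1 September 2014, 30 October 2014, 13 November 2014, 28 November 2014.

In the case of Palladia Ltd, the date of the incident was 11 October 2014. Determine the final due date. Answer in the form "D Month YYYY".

From 11 October 2014, 28 calendar days later is 8 November 2014.
8 November 2014 is a Saturday, so it moves to the next business day, 10 November 2014 (Monday).
So the filing is due 10 November 2014.

10 November 2014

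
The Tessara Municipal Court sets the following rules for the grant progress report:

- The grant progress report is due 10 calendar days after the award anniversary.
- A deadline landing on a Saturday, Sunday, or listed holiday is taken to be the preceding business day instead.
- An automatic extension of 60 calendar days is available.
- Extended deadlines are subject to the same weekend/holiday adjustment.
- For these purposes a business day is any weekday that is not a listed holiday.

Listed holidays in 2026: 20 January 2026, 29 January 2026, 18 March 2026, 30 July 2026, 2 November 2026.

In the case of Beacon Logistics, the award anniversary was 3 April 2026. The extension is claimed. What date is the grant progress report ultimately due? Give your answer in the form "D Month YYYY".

12 June 2026

Adding 10 calendar days to 3 April 2026 gives 13 April 2026.
13 April 2026 falls on a Monday, which is a business day, so no adjustment is needed.
Applying the 60-calendar-day extension: 13 April 2026 + 60 days = 12 June 2026.
12 June 2026 falls on a Friday, which is a business day, so no adjustment is needed.
Deadline: 12 June 2026.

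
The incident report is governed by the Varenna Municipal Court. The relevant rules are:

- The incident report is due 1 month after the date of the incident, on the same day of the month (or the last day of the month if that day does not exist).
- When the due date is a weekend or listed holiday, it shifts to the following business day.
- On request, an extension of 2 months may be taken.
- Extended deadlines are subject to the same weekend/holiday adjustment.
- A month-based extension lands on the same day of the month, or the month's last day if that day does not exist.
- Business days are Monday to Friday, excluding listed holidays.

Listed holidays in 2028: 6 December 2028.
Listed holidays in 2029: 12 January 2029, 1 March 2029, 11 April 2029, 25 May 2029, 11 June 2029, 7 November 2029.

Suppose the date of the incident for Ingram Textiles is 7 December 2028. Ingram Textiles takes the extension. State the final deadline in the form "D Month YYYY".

8 March 2029

1 month from 7 December 2028 is 7 January 2029.
7 January 2029 is a Sunday, so it moves to the next business day, 8 January 2029 (Monday).
Applying the 2 months extension: 2 months after 8 January 2029 is 8 March 2029.
Since 8 March 2029 is a Thursday and not a holiday, the date is unchanged.
So the filing is due 8 March 2029.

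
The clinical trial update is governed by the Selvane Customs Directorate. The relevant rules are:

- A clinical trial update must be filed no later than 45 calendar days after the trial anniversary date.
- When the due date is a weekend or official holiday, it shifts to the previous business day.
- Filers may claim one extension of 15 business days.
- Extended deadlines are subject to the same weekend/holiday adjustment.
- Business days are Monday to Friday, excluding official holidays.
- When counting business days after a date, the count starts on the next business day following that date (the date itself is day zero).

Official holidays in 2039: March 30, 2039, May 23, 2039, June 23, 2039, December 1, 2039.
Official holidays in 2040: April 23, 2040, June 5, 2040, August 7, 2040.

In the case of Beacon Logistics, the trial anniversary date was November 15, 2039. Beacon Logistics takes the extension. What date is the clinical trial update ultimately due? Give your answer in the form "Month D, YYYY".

January 20, 2040

Adding 45 calendar days to November 15, 2039 gives December 30, 2039.
Since December 30, 2039 is a Friday and not a holiday, the date is unchanged.
The 15-business-day extension runs from December 30, 2039 to January 20, 2040.
January 20, 2040 is a Friday and not a listed holiday, so it stands.
Deadline: January 20, 2040.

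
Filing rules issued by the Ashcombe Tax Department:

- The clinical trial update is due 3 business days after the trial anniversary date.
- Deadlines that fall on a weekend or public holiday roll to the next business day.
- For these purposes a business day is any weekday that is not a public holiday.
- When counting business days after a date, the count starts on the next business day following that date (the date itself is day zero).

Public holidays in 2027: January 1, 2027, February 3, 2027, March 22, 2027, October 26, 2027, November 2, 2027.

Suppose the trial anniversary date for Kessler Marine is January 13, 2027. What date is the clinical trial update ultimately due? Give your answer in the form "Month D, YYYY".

Starting the day after January 13, 2027 and counting 3 business days lands on January 18, 2027.
January 18, 2027 is a Monday and not a listed holiday, so it stands.
The final due date is January 18, 2027.

January 18, 2027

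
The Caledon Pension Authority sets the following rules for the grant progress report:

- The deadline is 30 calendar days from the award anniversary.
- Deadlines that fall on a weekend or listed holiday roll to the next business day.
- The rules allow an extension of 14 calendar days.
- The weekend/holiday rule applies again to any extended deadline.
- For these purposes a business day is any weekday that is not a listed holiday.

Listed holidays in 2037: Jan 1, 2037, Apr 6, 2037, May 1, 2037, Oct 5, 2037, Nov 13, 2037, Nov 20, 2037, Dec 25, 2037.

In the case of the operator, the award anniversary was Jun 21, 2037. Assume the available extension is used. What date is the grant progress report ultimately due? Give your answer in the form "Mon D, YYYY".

Trigger date Jun 21, 2037 + 30 calendar days = Jul 21, 2037.
Jul 21, 2037 (Tuesday) is already a business day.
With the 14-day extension, Jul 21, 2037 becomes Aug 4, 2037.
Aug 4, 2037 is a Tuesday and not a listed holiday, so it stands.
Deadline: Aug 4, 2037.

Aug 4, 2037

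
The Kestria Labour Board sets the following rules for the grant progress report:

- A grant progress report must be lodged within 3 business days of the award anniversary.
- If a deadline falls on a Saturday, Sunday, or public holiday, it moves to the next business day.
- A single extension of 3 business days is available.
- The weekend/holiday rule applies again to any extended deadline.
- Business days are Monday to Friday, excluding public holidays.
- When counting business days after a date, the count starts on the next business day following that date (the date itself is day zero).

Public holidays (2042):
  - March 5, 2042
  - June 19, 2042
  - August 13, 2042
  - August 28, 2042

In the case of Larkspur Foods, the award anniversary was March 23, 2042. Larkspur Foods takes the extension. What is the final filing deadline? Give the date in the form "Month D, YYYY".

March 31, 2042

3 business days after March 23, 2042, excluding weekends and holidays, is March 26, 2042.
Since March 26, 2042 is a Wednesday and not a holiday, the date is unchanged.
The 3-business-day extension runs from March 26, 2042 to March 31, 2042.
March 31, 2042 falls on a Monday, which is a business day, so no adjustment is needed.
Deadline: March 31, 2042.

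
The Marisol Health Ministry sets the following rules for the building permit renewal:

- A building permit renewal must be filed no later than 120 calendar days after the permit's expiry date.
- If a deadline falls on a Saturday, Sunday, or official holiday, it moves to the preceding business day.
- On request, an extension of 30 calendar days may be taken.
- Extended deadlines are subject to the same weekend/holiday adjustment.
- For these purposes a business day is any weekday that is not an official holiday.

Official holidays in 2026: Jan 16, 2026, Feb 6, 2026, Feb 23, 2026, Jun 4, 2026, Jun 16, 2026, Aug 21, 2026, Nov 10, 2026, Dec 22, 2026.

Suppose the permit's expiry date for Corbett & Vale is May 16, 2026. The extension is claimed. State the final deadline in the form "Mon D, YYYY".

From May 16, 2026, 120 calendar days later is Sep 13, 2026.
Sep 13, 2026 is a Sunday; the preceding business day is Sep 11, 2026 (Friday).
Add the 30 calendar-day extension to Sep 11, 2026: Oct 11, 2026.
Oct 11, 2026 is a Sunday; the preceding business day is Oct 9, 2026 (Friday).
The final due date is Oct 9, 2026.

Oct 9, 2026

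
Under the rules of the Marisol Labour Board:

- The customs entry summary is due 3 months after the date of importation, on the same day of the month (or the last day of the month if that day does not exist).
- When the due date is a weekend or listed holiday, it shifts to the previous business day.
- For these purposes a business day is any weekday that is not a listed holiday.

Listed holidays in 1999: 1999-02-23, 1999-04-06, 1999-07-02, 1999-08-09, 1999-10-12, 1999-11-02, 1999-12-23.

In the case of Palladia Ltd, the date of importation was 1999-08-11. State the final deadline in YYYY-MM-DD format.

Moving 3 months forward from 1999-08-11 on the corresponding day gives 1999-11-11.
1999-11-11 falls on a Thursday, which is a business day, so no adjustment is needed.
Final deadline: 1999-11-11.

1999-11-11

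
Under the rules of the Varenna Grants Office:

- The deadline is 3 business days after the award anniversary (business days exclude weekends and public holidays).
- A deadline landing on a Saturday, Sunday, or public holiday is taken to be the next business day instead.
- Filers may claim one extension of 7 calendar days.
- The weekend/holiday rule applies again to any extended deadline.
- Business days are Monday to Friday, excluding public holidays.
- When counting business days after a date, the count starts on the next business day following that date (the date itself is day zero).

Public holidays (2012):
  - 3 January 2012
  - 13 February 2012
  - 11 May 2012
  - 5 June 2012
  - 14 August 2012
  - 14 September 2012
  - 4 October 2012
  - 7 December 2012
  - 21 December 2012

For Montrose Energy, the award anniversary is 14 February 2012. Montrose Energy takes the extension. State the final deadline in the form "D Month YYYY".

Starting the day after 14 February 2012 and counting 3 business days lands on 17 February 2012.
17 February 2012 falls on a Friday, which is a business day, so no adjustment is needed.
The 7-calendar-day extension moves the deadline from 17 February 2012 to 24 February 2012.
24 February 2012 (Friday) is already a business day.
Final deadline: 24 February 2012.

24 February 2012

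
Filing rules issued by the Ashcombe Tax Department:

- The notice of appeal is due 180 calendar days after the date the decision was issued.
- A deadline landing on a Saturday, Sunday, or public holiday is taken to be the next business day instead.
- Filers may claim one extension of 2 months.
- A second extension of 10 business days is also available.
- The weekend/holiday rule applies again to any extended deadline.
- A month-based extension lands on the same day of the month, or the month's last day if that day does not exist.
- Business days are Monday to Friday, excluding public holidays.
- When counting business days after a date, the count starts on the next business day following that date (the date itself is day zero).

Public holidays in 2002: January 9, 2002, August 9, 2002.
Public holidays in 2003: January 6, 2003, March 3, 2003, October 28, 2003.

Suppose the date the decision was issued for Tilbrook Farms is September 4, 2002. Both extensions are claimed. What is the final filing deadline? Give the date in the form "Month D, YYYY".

180 calendar days after September 4, 2002 is March 3, 2003.
March 3, 2003 is a listed holiday, so it moves to the next business day, March 4, 2003 (Tuesday).
Add 2 months to March 4, 2003: May 4, 2003.
May 4, 2003 is a Sunday, so it moves to the next business day, May 5, 2003 (Monday).
Counting 10 further business days from May 5, 2003 reaches May 19, 2003.
Since May 19, 2003 is a Monday and not a holiday, the date is unchanged.
Final deadline: May 19, 2003.

May 19, 2003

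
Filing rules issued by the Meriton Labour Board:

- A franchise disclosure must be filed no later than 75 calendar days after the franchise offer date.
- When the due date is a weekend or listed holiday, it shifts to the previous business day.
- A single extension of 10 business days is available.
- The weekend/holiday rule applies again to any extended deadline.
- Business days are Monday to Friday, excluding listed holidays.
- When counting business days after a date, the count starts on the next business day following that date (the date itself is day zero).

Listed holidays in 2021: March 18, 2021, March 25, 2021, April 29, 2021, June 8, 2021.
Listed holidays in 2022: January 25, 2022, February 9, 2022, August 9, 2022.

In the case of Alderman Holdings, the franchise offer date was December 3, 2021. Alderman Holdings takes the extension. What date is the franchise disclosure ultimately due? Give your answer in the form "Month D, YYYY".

March 2, 2022

Trigger date December 3, 2021 + 75 calendar days = February 16, 2022.
February 16, 2022 falls on a Wednesday, which is a business day, so no adjustment is needed.
The 10-business-day extension runs from February 16, 2022 to March 2, 2022.
Since March 2, 2022 is a Wednesday and not a holiday, the date is unchanged.
Final deadline: March 2, 2022.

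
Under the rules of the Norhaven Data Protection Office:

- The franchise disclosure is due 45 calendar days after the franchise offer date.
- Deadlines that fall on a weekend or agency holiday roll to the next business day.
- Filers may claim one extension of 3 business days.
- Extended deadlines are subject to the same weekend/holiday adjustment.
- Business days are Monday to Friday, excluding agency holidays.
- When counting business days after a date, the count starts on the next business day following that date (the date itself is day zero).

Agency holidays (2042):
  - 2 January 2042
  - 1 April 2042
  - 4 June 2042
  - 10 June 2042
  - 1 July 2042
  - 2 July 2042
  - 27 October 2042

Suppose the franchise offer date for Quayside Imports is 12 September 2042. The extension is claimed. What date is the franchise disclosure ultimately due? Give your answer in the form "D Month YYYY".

Trigger date 12 September 2042 + 45 calendar days = 27 October 2042.
27 October 2042 is a listed holiday; the next business day is 28 October 2042 (Tuesday).
Counting 3 further business days from 28 October 2042 reaches 31 October 2042.
31 October 2042 (Friday) is already a business day.
Deadline: 31 October 2042.

31 October 2042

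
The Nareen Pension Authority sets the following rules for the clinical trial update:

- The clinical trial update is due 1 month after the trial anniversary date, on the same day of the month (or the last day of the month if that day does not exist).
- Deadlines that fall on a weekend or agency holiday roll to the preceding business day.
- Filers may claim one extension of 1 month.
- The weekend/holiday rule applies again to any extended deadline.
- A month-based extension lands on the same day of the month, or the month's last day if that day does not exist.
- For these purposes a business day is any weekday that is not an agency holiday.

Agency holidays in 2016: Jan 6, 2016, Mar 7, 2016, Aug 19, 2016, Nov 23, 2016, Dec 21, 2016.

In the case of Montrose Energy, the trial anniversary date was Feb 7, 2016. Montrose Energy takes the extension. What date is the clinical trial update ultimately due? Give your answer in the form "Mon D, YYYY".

Apr 4, 2016

1 month from Feb 7, 2016 is Mar 7, 2016.
Because Mar 7, 2016 is a listed holiday, the deadline becomes Mar 4, 2016 (Friday).
The 1 month extension carries Mar 4, 2016 to Apr 4, 2016.
Apr 4, 2016 is a Monday and not a listed holiday, so it stands.
Deadline: Apr 4, 2016.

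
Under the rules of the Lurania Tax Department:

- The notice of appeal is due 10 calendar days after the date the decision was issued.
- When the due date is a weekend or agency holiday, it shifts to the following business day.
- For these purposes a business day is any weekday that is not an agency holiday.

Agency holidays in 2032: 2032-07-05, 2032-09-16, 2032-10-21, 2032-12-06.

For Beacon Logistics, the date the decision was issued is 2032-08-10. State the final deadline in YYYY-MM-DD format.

Trigger date 2032-08-10 + 10 calendar days = 2032-08-20.
Since 2032-08-20 is a Friday and not a holiday, the date is unchanged.
Final deadline: 2032-08-20.

2032-08-20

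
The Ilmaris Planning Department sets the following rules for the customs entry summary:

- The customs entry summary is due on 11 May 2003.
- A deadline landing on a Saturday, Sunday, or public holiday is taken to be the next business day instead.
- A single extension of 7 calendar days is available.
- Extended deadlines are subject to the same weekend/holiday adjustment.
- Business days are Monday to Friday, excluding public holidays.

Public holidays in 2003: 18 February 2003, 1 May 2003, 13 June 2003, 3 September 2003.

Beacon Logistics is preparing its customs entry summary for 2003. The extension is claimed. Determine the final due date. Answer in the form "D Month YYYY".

19 May 2003

The stated deadline is 11 May 2003.
11 May 2003 falls on a Sunday. Rolling to the next business day gives 12 May 2003, a Monday.
Applying the 7-calendar-day extension: 12 May 2003 + 7 days = 19 May 2003.
19 May 2003 falls on a Monday, which is a business day, so no adjustment is needed.
The final due date is 19 May 2003.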